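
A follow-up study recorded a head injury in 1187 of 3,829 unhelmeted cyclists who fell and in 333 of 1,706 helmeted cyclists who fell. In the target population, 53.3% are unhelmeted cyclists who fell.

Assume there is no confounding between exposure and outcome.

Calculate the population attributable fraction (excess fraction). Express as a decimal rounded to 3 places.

PAF ≈ 0.239

p₁ = P(outcome | exposed) = 1187/3829 = 0.31
p₀ = P(outcome | unexposed) = 333/1706 = 0.19519
Overall risk P(Y=1) = π·p₁ + (1−π)·p₀ = 0.533×0.31 + 0.467×0.19519 = 0.25639.
Under exogeneity, PAF = [P(Y=1) − p₀] / P(Y=1).
PAF = (0.25639 − 0.19519) / 0.25639 ≈ 0.2387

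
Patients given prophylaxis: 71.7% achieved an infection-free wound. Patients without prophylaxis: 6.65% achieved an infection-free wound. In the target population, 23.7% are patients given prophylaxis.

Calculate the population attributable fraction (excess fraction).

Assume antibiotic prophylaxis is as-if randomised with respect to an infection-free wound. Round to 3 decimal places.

PAF ≈ 0.699

p₁ = 0.717, p₀ = 0.0665.
Overall risk P(Y=1) = π·p₁ + (1−π)·p₀ = 0.237×0.717 + 0.763×0.0665 = 0.22067.
Under exogeneity, PAF = [P(Y=1) − p₀] / P(Y=1).
PAF = (0.22067 − 0.0665) / 0.22067 ≈ 0.6986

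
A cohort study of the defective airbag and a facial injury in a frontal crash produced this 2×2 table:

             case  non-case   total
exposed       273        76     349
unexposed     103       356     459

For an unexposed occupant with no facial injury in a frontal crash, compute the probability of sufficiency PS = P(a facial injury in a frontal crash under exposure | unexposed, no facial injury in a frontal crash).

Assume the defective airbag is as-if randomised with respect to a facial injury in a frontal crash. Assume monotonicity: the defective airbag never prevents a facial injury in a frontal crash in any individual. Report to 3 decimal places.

PS ≈ 0.719

p₁ = P(outcome | exposed) = 273/349 = 0.78223
p₀ = P(outcome | unexposed) = 103/459 = 0.2244
Under exogeneity and monotonicity, PS = (p₁ − p₀) / (1 − p₀).
PS = (0.78223 − 0.2244) / (1 − 0.2244) = 0.55783 / 0.7756 ≈ 0.7192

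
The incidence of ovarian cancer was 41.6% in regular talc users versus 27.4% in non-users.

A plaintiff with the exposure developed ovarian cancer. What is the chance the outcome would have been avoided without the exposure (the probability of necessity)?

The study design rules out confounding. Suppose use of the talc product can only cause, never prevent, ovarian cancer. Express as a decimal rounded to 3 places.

PN ≈ 0.341

p₁ = 0.416, p₀ = 0.274.
Under exogeneity and monotonicity, PN = (p₁ − p₀) / p₁.
PN = (0.416 − 0.274) / 0.416 = 0.142 / 0.416 ≈ 0.3413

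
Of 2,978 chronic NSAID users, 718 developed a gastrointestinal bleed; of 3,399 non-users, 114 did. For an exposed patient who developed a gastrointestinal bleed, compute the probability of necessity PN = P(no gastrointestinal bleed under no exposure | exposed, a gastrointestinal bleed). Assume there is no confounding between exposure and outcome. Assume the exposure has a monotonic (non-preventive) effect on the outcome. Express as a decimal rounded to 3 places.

PN ≈ 0.861

p₁ = P(outcome | exposed) = 718/2978 = 0.2411
p₀ = P(outcome | unexposed) = 114/3399 = 0.033539
Under exogeneity and monotonicity, PN = (p₁ − p₀) / p₁.
PN = (0.2411 − 0.033539) / 0.2411 = 0.20756 / 0.2411 ≈ 0.8609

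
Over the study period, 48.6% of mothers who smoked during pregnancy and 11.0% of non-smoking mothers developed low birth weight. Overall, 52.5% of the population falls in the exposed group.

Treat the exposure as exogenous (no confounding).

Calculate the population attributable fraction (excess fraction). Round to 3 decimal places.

p₁ = 0.486, p₀ = 0.11.
Overall risk P(Y=1) = π·p₁ + (1−π)·p₀ = 0.525×0.486 + 0.475×0.11 = 0.3074.
Under exogeneity, PAF = [P(Y=1) − p₀] / P(Y=1).
PAF = (0.3074 − 0.11) / 0.3074 ≈ 0.6422

PAF ≈ 0.642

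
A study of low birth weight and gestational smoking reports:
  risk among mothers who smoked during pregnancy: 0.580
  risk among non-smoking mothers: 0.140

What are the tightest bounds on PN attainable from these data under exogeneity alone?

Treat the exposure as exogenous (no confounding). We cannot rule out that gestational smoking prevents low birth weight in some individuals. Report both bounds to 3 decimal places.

Let p₁ = 0.58, p₀ = 0.14.
Under exogeneity alone the bounds on PN are max{0,(p₁−p₀)/p₁} ≤ PN ≤ min{1,(1−p₀)/p₁}.
  lower = (p₁ − p₀)/p₁ = 0.44 / 0.58 ≈ 0.7586
  upper = min{1, (1 − p₀)/p₁} = 0.86 / 0.58 ≈ 1.4828 → capped at 1

0.759 ≤ PN ≤ 1.000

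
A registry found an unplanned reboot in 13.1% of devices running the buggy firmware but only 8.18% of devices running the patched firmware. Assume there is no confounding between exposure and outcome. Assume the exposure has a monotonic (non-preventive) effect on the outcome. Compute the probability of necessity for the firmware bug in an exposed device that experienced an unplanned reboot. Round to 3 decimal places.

p₁ = 0.131, p₀ = 0.0818.
Under exogeneity and monotonicity, PN = (p₁ − p₀) / p₁.
PN = (0.131 − 0.0818) / 0.131 = 0.0492 / 0.131 ≈ 0.3756

PN ≈ 0.376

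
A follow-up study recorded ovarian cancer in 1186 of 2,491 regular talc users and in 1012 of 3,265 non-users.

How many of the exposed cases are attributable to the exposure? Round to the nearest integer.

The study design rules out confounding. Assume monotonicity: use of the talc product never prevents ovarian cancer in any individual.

about 414 cases

p₁ = P(outcome | exposed) = 1186/2491 = 0.47611
p₀ = P(outcome | unexposed) = 1012/3265 = 0.30995
PN = (p₁ − p₀)/p₁ = (0.47611 − 0.30995) / 0.47611 ≈ 0.34899.
Attributable cases ≈ PN × (exposed cases) = 0.34899 × 1186 ≈ 413.90.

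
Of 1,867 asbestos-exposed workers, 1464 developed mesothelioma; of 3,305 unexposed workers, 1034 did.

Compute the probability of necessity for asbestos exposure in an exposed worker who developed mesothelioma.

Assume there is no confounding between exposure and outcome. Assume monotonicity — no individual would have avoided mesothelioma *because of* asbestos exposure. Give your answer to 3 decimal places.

p₁ = P(outcome | exposed) = 1464/1867 = 0.78415
p₀ = P(outcome | unexposed) = 1034/3305 = 0.31286
Under exogeneity and monotonicity, PN = (p₁ − p₀) / p₁.
PN = (0.78415 − 0.31286) / 0.78415 = 0.47129 / 0.78415 ≈ 0.6010

PN ≈ 0.601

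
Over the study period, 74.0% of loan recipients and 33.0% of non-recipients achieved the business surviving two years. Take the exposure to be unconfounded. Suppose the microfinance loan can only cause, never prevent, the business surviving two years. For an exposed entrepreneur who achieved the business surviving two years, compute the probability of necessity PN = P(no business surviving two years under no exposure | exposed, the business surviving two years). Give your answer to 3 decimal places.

p₁ = 0.74, p₀ = 0.33.
Under exogeneity and monotonicity, PN = (p₁ − p₀) / p₁.
PN = (0.74 − 0.33) / 0.74 = 0.41 / 0.74 ≈ 0.5541

PN ≈ 0.554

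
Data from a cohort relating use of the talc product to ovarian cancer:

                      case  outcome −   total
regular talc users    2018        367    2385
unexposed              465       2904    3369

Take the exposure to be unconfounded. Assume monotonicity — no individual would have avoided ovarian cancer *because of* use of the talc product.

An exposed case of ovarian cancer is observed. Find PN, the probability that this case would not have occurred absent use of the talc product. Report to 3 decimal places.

PN ≈ 0.837

p₁ = P(outcome | exposed) = 2018/2385 = 0.84612
p₀ = P(outcome | unexposed) = 465/3369 = 0.13802
Under exogeneity and monotonicity, PN = (p₁ − p₀)/p₁.
PN = (0.84612 − 0.13802) / 0.84612 ≈ 0.8369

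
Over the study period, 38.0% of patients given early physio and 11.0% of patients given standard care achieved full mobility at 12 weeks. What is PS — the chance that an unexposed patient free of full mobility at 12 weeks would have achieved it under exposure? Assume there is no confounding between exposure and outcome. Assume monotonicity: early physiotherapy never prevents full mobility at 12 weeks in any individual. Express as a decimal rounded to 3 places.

p₁ = 0.38, p₀ = 0.11.
Under exogeneity and monotonicity, PS = (p₁ − p₀) / (1 − p₀).
PS = (0.38 − 0.11) / (1 − 0.11) = 0.27 / 0.89 ≈ 0.3034

PS ≈ 0.303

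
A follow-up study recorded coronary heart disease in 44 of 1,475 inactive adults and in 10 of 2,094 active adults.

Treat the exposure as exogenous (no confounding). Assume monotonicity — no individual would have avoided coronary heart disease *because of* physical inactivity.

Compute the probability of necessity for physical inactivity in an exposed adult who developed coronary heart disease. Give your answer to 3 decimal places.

p₁ = P(outcome | exposed) = 44/1475 = 0.029831
p₀ = P(outcome | unexposed) = 10/2094 = 0.0047755
Under exogeneity and monotonicity, PN = (p₁ − p₀) / p₁.
PN = (0.029831 − 0.0047755) / 0.029831 = 0.025055 / 0.029831 ≈ 0.8399

PN ≈ 0.840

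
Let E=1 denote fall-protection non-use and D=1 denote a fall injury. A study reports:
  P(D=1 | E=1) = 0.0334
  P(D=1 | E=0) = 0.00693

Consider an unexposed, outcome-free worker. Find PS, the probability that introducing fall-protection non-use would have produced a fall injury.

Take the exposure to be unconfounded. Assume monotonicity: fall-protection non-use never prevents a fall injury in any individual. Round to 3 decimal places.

PS ≈ 0.027

Let p₁ = 0.0334, p₀ = 0.00693.
Under exogeneity and monotonicity, PS = (p₁ − p₀) / (1 − p₀).
PS = (0.0334 − 0.00693) / (1 − 0.00693) = 0.02647 / 0.99307 ≈ 0.0267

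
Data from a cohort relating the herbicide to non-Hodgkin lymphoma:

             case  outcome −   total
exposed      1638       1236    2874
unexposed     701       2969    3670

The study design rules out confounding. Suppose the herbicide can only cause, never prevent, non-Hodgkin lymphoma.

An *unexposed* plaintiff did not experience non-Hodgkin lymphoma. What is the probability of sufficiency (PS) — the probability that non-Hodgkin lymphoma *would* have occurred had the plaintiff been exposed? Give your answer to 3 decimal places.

p₁ = P(outcome | exposed) = 1638/2874 = 0.56994
p₀ = P(outcome | unexposed) = 701/3670 = 0.19101
Under exogeneity and monotonicity, PS = (p₁ − p₀) / (1 − p₀).
PS = (0.56994 − 0.19101) / (1 − 0.19101) = 0.37893 / 0.80899 ≈ 0.4684

PS ≈ 0.468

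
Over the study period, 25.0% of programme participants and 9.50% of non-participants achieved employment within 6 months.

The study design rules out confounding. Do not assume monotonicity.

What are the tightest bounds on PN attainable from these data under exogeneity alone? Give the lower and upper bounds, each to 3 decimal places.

p₁ = 0.25, p₀ = 0.095.
Under exogeneity alone the bounds on PN are max{0,(p₁−p₀)/p₁} ≤ PN ≤ min{1,(1−p₀)/p₁}.
  lower = (p₁ − p₀)/p₁ = 0.155 / 0.25 ≈ 0.6200
  upper = min{1, (1 − p₀)/p₁} = 0.905 / 0.25 ≈ 3.6200 → capped at 1

0.620 ≤ PN ≤ 1.000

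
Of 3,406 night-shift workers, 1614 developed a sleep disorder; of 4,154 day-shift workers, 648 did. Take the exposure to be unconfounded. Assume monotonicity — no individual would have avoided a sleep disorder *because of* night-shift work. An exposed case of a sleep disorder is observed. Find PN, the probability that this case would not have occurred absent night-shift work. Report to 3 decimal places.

p₁ = P(outcome | exposed) = 1614/3406 = 0.47387
p₀ = P(outcome | unexposed) = 648/4154 = 0.15599
Under exogeneity and monotonicity, PN = (p₁ − p₀) / p₁.
PN = (0.47387 − 0.15599) / 0.47387 = 0.31788 / 0.47387 ≈ 0.6708

PN ≈ 0.671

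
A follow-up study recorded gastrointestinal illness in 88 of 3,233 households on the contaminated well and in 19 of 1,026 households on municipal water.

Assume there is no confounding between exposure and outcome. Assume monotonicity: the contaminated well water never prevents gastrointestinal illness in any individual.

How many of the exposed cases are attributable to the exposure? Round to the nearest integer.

about 28 cases

p₁ = P(outcome | exposed) = 88/3233 = 0.027219
p₀ = P(outcome | unexposed) = 19/1026 = 0.018519
PN = (p₁ − p₀)/p₁ = (0.027219 − 0.018519) / 0.027219 ≈ 0.31965.
Attributable cases ≈ PN × (exposed cases) = 0.31965 × 88 ≈ 28.13.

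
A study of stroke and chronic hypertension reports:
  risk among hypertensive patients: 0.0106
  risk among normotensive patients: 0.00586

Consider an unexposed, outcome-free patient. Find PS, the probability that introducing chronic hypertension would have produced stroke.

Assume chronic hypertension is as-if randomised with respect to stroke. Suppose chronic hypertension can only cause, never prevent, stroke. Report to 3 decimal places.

Let p₁ = 0.0106, p₀ = 0.00586.
Under exogeneity and monotonicity, PS = (p₁ − p₀) / (1 − p₀).
PS = (0.0106 − 0.00586) / (1 − 0.00586) = 0.00474 / 0.99414 ≈ 0.0048

PS ≈ 0.005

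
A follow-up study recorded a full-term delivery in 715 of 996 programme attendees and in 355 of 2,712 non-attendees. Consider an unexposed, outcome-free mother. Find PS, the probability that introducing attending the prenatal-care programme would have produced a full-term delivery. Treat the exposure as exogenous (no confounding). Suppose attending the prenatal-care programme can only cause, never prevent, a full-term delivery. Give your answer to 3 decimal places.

p₁ = P(outcome | exposed) = 715/996 = 0.71787
p₀ = P(outcome | unexposed) = 355/2712 = 0.1309
Under exogeneity and monotonicity, PS = (p₁ − p₀) / (1 − p₀).
PS = (0.71787 − 0.1309) / (1 − 0.1309) = 0.58697 / 0.8691 ≈ 0.6754

PS ≈ 0.675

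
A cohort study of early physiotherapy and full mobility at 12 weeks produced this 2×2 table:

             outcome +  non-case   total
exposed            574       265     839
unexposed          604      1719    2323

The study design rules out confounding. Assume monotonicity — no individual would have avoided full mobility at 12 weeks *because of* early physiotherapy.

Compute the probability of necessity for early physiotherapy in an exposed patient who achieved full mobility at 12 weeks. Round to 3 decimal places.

PN ≈ 0.620

p₁ = P(outcome | exposed) = 574/839 = 0.68415
p₀ = P(outcome | unexposed) = 604/2323 = 0.26001
Under exogeneity and monotonicity, PN = (p₁ − p₀)/p₁.
PN = (0.68415 − 0.26001) / 0.68415 ≈ 0.6200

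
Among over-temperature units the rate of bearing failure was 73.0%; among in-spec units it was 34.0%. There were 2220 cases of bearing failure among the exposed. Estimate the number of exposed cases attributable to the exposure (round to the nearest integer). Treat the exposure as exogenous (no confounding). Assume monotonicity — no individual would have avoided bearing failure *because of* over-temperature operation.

about 1186 cases

p₁ = 0.73, p₀ = 0.34.
PN = (p₁ − p₀)/p₁ = (0.73 − 0.34) / 0.73 ≈ 0.53425.
Attributable cases ≈ PN × (exposed cases) = 0.53425 × 2220 ≈ 1186.03.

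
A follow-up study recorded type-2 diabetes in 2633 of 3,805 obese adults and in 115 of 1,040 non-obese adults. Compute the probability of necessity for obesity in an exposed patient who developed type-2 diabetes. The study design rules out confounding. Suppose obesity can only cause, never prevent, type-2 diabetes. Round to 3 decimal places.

p₁ = P(outcome | exposed) = 2633/3805 = 0.69198
p₀ = P(outcome | unexposed) = 115/1040 = 0.11058
Under exogeneity and monotonicity, PN = (p₁ − p₀) / p₁.
PN = (0.69198 − 0.11058) / 0.69198 = 0.58141 / 0.69198 ≈ 0.8402

PN ≈ 0.840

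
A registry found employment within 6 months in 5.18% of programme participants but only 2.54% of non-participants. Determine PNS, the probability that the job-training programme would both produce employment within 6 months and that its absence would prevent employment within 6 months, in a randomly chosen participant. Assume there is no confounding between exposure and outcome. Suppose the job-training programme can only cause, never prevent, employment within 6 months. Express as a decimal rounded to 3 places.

p₁ = 0.0518, p₀ = 0.0254.
Under exogeneity and monotonicity, PNS = p₁ − p₀.
PNS = 0.0518 − 0.0254 = 0.0264

PNS ≈ 0.026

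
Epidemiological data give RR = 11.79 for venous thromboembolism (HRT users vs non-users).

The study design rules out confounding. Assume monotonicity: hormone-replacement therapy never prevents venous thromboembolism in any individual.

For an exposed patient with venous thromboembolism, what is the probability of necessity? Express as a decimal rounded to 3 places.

Under exogeneity and monotonicity, PN = (RR − 1) / RR = 1 − 1/RR.
PN = (11.79 − 1) / 11.79 = 10.79 / 11.79 ≈ 0.9152

PN ≈ 0.915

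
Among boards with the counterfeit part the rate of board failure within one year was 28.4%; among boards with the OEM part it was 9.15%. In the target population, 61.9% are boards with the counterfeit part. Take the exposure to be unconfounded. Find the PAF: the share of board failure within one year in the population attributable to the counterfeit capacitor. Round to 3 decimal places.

PAF ≈ 0.566

p₁ = 0.284, p₀ = 0.0915.
Overall risk P(Y=1) = π·p₁ + (1−π)·p₀ = 0.619×0.284 + 0.381×0.0915 = 0.21066.
Under exogeneity, PAF = [P(Y=1) − p₀] / P(Y=1).
PAF = (0.21066 − 0.0915) / 0.21066 ≈ 0.5656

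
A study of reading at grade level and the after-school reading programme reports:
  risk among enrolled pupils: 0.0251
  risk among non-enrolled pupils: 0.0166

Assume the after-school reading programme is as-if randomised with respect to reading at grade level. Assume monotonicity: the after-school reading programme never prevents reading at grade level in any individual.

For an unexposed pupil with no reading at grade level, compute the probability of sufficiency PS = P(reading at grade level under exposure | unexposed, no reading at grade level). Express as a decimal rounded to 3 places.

PS ≈ 0.009

Let p₁ = 0.0251, p₀ = 0.0166.
Under exogeneity and monotonicity, PS = (p₁ − p₀) / (1 − p₀).
PS = (0.0251 − 0.0166) / (1 − 0.0166) = 0.0085 / 0.9834 ≈ 0.0086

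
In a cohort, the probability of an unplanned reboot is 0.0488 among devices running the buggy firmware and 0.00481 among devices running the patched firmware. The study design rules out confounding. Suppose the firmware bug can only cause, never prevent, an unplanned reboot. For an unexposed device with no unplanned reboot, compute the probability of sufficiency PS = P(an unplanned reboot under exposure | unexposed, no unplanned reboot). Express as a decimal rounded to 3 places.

Let p₁ = 0.0488, p₀ = 0.00481.
Under exogeneity and monotonicity, PS = (p₁ − p₀) / (1 − p₀).
PS = (0.0488 − 0.00481) / (1 − 0.00481) = 0.04399 / 0.99519 ≈ 0.0442

PS ≈ 0.044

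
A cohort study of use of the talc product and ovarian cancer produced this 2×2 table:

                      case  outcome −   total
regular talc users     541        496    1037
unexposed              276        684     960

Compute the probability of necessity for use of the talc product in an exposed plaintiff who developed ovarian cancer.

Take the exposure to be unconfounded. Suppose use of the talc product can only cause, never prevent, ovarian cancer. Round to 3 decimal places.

PN ≈ 0.449

p₁ = P(outcome | exposed) = 541/1037 = 0.5217
p₀ = P(outcome | unexposed) = 276/960 = 0.2875
Under exogeneity and monotonicity, PN = (p₁ − p₀)/p₁.
PN = (0.5217 − 0.2875) / 0.5217 ≈ 0.4489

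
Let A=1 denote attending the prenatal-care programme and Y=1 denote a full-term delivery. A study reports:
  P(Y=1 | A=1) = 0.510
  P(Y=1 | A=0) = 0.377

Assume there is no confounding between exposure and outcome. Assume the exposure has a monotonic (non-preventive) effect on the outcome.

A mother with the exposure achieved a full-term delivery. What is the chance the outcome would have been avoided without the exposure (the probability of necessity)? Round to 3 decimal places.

PN ≈ 0.261

Let p₁ = 0.51, p₀ = 0.377.
Under exogeneity and monotonicity, PN = (p₁ − p₀) / p₁.
PN = (0.51 − 0.377) / 0.51 = 0.133 / 0.51 ≈ 0.2608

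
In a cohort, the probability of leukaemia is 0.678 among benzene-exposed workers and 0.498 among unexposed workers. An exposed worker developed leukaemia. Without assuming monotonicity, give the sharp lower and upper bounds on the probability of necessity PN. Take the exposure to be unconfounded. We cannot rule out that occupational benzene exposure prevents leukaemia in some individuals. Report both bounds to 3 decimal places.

Let p₁ = 0.678, p₀ = 0.498.
Under exogeneity alone the bounds on PN are max{0,(p₁−p₀)/p₁} ≤ PN ≤ min{1,(1−p₀)/p₁}.
  lower = (p₁ − p₀)/p₁ = 0.18 / 0.678 ≈ 0.2655
  upper = min{1, (1 − p₀)/p₁} = 0.502 / 0.678 ≈ 0.7404

0.265 ≤ PN ≤ 0.740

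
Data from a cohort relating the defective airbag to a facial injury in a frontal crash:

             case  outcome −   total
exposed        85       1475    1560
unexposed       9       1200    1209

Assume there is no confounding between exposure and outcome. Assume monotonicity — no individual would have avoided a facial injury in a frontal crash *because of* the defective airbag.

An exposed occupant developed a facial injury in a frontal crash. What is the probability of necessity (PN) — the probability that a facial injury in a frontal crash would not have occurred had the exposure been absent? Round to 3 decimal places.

PN ≈ 0.863

p₁ = P(outcome | exposed) = 85/1560 = 0.054487
p₀ = P(outcome | unexposed) = 9/1209 = 0.0074442
Under exogeneity and monotonicity, PN = (p₁ − p₀)/p₁.
PN = (0.054487 − 0.0074442) / 0.054487 ≈ 0.8634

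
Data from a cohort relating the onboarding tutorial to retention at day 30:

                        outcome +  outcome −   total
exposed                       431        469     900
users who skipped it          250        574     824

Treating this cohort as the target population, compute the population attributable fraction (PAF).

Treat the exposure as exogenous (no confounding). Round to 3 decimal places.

PAF ≈ 0.232

p₁ = P(outcome | exposed) = 431/900 = 0.47889
p₀ = P(outcome | unexposed) = 250/824 = 0.3034
Exposure prevalence π = 900/1724 = 0.52204; overall risk P(Y=1) = 0.39501.
Under exogeneity, PAF = [P(Y=1) − p₀]/P(Y=1).
PAF = (0.39501 − 0.3034) / 0.39501 ≈ 0.2319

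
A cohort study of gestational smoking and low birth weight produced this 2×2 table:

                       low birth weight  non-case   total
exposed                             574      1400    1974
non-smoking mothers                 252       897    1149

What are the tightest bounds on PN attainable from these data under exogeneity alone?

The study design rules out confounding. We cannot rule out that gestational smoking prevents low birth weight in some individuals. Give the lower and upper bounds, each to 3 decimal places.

0.246 ≤ PN ≤ 1.000

p₁ = P(outcome | exposed) = 574/1974 = 0.29078
p₀ = P(outcome | unexposed) = 252/1149 = 0.21932
Under exogeneity alone the bounds on PN are max{0,(p₁−p₀)/p₁} ≤ PN ≤ min{1,(1−p₀)/p₁}.
  lower = (p₁ − p₀)/p₁ = 0.071459 / 0.29078 ≈ 0.2457
  upper = min{1, (1 − p₀)/p₁} = 0.78068 / 0.29078 ≈ 2.6848 → capped at 1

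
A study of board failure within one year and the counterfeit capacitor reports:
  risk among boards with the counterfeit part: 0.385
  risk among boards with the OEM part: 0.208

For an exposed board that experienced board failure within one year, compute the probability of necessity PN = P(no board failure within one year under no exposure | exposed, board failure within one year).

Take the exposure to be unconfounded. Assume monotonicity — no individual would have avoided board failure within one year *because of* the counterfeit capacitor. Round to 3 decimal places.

PN ≈ 0.460

Let p₁ = 0.385, p₀ = 0.208.
Under exogeneity and monotonicity, PN = (p₁ − p₀) / p₁.
PN = (0.385 − 0.208) / 0.385 = 0.177 / 0.385 ≈ 0.4597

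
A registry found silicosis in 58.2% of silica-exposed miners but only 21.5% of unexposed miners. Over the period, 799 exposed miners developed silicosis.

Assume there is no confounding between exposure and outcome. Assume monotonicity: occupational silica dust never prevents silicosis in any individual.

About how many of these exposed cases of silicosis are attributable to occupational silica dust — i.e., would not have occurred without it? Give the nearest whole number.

p₁ = 0.582, p₀ = 0.215.
PN = (p₁ − p₀)/p₁ = (0.582 − 0.215) / 0.582 ≈ 0.63058.
Attributable cases ≈ PN × (exposed cases) = 0.63058 × 799 ≈ 503.84.

about 504 cases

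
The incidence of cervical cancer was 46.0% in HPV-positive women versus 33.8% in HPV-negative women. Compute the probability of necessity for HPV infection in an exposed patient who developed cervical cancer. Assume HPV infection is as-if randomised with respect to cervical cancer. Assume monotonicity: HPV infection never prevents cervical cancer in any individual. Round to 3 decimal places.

p₁ = 0.46, p₀ = 0.338.
Under exogeneity and monotonicity, PN = (p₁ − p₀) / p₁.
PN = (0.46 − 0.338) / 0.46 = 0.122 / 0.46 ≈ 0.2652

PN ≈ 0.265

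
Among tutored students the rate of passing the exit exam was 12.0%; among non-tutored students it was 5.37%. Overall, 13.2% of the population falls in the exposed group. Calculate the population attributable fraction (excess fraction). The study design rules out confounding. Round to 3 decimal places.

PAF ≈ 0.140

p₁ = 0.12, p₀ = 0.0537.
Overall risk P(Y=1) = π·p₁ + (1−π)·p₀ = 0.132×0.12 + 0.868×0.0537 = 0.062452.
Under exogeneity, PAF = [P(Y=1) − p₀] / P(Y=1).
PAF = (0.062452 − 0.0537) / 0.062452 ≈ 0.1401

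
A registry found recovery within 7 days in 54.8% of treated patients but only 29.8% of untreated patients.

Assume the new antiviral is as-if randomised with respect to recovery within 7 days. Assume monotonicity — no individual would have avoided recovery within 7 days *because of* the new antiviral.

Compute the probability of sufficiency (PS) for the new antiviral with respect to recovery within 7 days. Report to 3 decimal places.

PS ≈ 0.356

p₁ = 0.548, p₀ = 0.298.
Under exogeneity and monotonicity, PS = (p₁ − p₀) / (1 − p₀).
PS = (0.548 − 0.298) / (1 − 0.298) = 0.25 / 0.702 ≈ 0.3561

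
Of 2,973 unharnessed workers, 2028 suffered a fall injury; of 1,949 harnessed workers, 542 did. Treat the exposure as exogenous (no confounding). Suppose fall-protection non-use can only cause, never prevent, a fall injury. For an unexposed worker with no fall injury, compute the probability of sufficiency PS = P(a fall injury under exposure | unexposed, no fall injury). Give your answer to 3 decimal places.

PS ≈ 0.560

p₁ = P(outcome | exposed) = 2028/2973 = 0.68214
p₀ = P(outcome | unexposed) = 542/1949 = 0.27809
Under exogeneity and monotonicity, PS = (p₁ − p₀) / (1 − p₀).
PS = (0.68214 − 0.27809) / (1 − 0.27809) = 0.40405 / 0.72191 ≈ 0.5597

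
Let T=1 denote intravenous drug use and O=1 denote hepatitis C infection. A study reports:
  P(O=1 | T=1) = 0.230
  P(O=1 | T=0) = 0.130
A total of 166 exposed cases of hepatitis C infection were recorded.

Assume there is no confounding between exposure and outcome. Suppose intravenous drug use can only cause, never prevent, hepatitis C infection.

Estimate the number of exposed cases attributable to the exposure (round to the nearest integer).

about 72 cases

Let p₁ = 0.23, p₀ = 0.13.
PN = (p₁ − p₀)/p₁ = (0.23 − 0.13) / 0.23 ≈ 0.43478.
Attributable cases ≈ PN × (exposed cases) = 0.43478 × 166 ≈ 72.17.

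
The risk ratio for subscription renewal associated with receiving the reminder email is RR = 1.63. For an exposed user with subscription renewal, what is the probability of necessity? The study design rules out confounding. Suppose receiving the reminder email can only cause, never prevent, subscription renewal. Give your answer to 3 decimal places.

PN ≈ 0.387

Under exogeneity and monotonicity, PN = (RR − 1) / RR = 1 − 1/RR.
PN = (1.63 − 1) / 1.63 = 0.63 / 1.63 ≈ 0.3865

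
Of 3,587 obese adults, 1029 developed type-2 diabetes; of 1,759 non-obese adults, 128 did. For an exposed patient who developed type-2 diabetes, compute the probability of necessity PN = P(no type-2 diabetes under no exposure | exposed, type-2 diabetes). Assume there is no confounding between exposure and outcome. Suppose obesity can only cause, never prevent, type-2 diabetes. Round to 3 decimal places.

PN ≈ 0.746

p₁ = P(outcome | exposed) = 1029/3587 = 0.28687
p₀ = P(outcome | unexposed) = 128/1759 = 0.072769
Under exogeneity and monotonicity, PN = (p₁ − p₀) / p₁.
PN = (0.28687 − 0.072769) / 0.28687 = 0.2141 / 0.28687 ≈ 0.7463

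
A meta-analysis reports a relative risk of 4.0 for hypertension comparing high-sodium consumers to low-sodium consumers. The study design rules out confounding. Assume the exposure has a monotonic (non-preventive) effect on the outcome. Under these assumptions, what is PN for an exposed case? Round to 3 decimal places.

Under exogeneity and monotonicity, PN = (RR − 1) / RR = 1 − 1/RR.
PN = (4.0 − 1) / 4.0 = 3 / 4.0 ≈ 0.7500

PN ≈ 0.750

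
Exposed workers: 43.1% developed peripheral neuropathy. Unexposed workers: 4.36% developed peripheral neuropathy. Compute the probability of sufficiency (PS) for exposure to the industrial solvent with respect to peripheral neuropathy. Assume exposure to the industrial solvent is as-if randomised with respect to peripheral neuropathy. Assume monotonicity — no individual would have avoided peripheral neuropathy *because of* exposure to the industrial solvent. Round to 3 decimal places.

p₁ = 0.431, p₀ = 0.0436.
Under exogeneity and monotonicity, PS = (p₁ − p₀) / (1 − p₀).
PS = (0.431 − 0.0436) / (1 − 0.0436) = 0.3874 / 0.9564 ≈ 0.4051

PS ≈ 0.405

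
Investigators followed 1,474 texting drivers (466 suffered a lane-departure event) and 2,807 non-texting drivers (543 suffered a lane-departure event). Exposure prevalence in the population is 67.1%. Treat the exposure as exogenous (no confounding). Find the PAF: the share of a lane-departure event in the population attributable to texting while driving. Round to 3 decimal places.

PAF ≈ 0.299

p₁ = P(outcome | exposed) = 466/1474 = 0.31615
p₀ = P(outcome | unexposed) = 543/2807 = 0.19344
Overall risk P(Y=1) = π·p₁ + (1−π)·p₀ = 0.671×0.31615 + 0.329×0.19344 = 0.27578.
Under exogeneity, PAF = [P(Y=1) − p₀] / P(Y=1).
PAF = (0.27578 − 0.19344) / 0.27578 ≈ 0.2985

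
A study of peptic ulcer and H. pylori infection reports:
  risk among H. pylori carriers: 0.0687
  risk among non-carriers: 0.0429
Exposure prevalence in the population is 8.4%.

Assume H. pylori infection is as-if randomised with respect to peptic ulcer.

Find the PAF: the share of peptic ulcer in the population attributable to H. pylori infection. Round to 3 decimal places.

Let p₁ = 0.0687, p₀ = 0.0429.
Overall risk P(Y=1) = π·p₁ + (1−π)·p₀ = 0.084×0.0687 + 0.916×0.0429 = 0.045067.
Under exogeneity, PAF = [P(Y=1) − p₀] / P(Y=1).
PAF = (0.045067 − 0.0429) / 0.045067 ≈ 0.0481

PAF ≈ 0.048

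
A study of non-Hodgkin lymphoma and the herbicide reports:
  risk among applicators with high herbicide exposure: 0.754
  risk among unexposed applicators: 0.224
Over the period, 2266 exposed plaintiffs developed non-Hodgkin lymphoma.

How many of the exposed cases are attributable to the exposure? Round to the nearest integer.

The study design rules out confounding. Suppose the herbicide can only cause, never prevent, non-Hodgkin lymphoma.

Let p₁ = 0.754, p₀ = 0.224.
PN = (p₁ − p₀)/p₁ = (0.754 − 0.224) / 0.754 ≈ 0.70292.
Attributable cases ≈ PN × (exposed cases) = 0.70292 × 2266 ≈ 1592.81.

about 1593 cases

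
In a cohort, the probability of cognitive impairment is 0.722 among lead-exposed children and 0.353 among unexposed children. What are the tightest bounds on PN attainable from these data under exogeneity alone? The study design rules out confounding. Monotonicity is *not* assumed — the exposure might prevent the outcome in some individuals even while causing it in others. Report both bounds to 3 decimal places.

0.511 ≤ PN ≤ 0.896

Let p₁ = 0.722, p₀ = 0.353.
Under exogeneity alone the bounds on PN are max{0,(p₁−p₀)/p₁} ≤ PN ≤ min{1,(1−p₀)/p₁}.
  lower = (p₁ − p₀)/p₁ = 0.369 / 0.722 ≈ 0.5111
  upper = min{1, (1 − p₀)/p₁} = 0.647 / 0.722 ≈ 0.8961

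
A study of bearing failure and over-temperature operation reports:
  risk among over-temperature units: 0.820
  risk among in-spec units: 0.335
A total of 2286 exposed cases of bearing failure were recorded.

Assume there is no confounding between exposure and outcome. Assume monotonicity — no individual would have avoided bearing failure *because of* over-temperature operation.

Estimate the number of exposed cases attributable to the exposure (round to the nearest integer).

Let p₁ = 0.82, p₀ = 0.335.
PN = (p₁ − p₀)/p₁ = (0.82 − 0.335) / 0.82 ≈ 0.59146.
Attributable cases ≈ PN × (exposed cases) = 0.59146 × 2286 ≈ 1352.09.

about 1352 cases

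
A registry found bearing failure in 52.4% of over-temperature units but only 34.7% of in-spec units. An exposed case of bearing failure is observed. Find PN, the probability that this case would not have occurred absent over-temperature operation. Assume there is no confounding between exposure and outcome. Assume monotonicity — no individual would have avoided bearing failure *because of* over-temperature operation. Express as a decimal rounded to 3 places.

p₁ = 0.524, p₀ = 0.347.
Under exogeneity and monotonicity, PN = (p₁ − p₀) / p₁.
PN = (0.524 − 0.347) / 0.524 = 0.177 / 0.524 ≈ 0.3378

PN ≈ 0.338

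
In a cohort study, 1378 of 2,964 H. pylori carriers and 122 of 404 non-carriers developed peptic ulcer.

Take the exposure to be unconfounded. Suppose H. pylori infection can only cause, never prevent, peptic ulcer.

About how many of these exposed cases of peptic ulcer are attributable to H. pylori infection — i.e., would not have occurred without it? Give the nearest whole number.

about 483 cases

p₁ = P(outcome | exposed) = 1378/2964 = 0.46491
p₀ = P(outcome | unexposed) = 122/404 = 0.30198
PN = (p₁ − p₀)/p₁ = (0.46491 − 0.30198) / 0.46491 ≈ 0.35046.
Attributable cases ≈ PN × (exposed cases) = 0.35046 × 1378 ≈ 482.93.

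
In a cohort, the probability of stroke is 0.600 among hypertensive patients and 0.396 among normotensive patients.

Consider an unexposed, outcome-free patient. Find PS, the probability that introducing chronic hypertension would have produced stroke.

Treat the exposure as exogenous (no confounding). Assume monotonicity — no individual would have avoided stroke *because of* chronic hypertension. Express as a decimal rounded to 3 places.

Let p₁ = 0.6, p₀ = 0.396.
Under exogeneity and monotonicity, PS = (p₁ − p₀) / (1 − p₀).
PS = (0.6 − 0.396) / (1 − 0.396) = 0.204 / 0.604 ≈ 0.3377

PS ≈ 0.338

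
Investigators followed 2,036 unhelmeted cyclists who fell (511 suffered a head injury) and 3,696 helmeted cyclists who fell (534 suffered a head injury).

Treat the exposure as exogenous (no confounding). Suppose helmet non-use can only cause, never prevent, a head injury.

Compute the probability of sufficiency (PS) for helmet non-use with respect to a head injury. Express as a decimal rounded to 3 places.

PS ≈ 0.124

p₁ = P(outcome | exposed) = 511/2036 = 0.25098
p₀ = P(outcome | unexposed) = 534/3696 = 0.14448
Under exogeneity and monotonicity, PS = (p₁ − p₀) / (1 − p₀).
PS = (0.25098 − 0.14448) / (1 − 0.14448) = 0.1065 / 0.85552 ≈ 0.1245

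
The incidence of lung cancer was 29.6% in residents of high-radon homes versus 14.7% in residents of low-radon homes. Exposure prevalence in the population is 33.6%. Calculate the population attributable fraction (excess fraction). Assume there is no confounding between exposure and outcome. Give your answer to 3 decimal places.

PAF ≈ 0.254

p₁ = 0.296, p₀ = 0.147.
Overall risk P(Y=1) = π·p₁ + (1−π)·p₀ = 0.336×0.296 + 0.664×0.147 = 0.19706.
Under exogeneity, PAF = [P(Y=1) − p₀] / P(Y=1).
PAF = (0.19706 − 0.147) / 0.19706 ≈ 0.2540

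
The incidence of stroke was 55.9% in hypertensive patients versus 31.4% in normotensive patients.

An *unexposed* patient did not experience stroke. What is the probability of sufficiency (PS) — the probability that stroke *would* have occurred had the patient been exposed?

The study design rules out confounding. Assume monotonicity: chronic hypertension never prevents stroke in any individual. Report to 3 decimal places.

p₁ = 0.559, p₀ = 0.314.
Under exogeneity and monotonicity, PS = (p₁ − p₀) / (1 − p₀).
PS = (0.559 − 0.314) / (1 − 0.314) = 0.245 / 0.686 ≈ 0.3571

PS ≈ 0.357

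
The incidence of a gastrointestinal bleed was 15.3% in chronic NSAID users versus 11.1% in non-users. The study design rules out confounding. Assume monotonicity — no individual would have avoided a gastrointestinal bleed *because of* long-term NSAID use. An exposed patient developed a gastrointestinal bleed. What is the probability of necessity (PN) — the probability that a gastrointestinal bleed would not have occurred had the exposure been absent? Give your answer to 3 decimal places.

PN ≈ 0.275

p₁ = 0.153, p₀ = 0.111.
Under exogeneity and monotonicity, PN = (p₁ − p₀) / p₁.
PN = (0.153 − 0.111) / 0.153 = 0.042 / 0.153 ≈ 0.2745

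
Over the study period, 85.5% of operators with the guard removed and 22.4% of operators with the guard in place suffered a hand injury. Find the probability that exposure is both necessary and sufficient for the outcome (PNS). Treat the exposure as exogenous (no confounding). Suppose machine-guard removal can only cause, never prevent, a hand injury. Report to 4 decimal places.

p₁ = 0.855, p₀ = 0.224.
Under exogeneity and monotonicity, PNS = p₁ − p₀.
PNS = 0.855 − 0.224 = 0.631

PNS ≈ 0.6310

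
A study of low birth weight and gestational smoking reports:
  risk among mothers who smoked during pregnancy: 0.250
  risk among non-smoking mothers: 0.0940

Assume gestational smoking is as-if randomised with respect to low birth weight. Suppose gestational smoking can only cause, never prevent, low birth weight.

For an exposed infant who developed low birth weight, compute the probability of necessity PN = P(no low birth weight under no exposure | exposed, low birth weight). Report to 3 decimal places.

PN ≈ 0.624

Let p₁ = 0.25, p₀ = 0.094.
Under exogeneity and monotonicity, PN = (p₁ − p₀) / p₁.
PN = (0.25 − 0.094) / 0.25 = 0.156 / 0.25 ≈ 0.6240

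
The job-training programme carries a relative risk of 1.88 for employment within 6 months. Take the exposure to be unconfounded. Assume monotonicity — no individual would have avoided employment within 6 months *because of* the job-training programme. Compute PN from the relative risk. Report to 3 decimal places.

PN ≈ 0.468

Under exogeneity and monotonicity, PN = (RR − 1) / RR = 1 − 1/RR.
PN = (1.88 − 1) / 1.88 = 0.88 / 1.88 ≈ 0.4681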